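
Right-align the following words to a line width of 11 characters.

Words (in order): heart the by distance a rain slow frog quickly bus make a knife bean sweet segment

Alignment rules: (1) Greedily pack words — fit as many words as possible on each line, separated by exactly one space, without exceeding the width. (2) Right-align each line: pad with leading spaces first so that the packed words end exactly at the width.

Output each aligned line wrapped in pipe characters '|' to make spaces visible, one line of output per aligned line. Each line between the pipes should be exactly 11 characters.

Line 1: ['heart', 'the'] (min_width=9, slack=2)
Line 2: ['by', 'distance'] (min_width=11, slack=0)
Line 3: ['a', 'rain', 'slow'] (min_width=11, slack=0)
Line 4: ['frog'] (min_width=4, slack=7)
Line 5: ['quickly', 'bus'] (min_width=11, slack=0)
Line 6: ['make', 'a'] (min_width=6, slack=5)
Line 7: ['knife', 'bean'] (min_width=10, slack=1)
Line 8: ['sweet'] (min_width=5, slack=6)
Line 9: ['segment'] (min_width=7, slack=4)

Answer: |  heart the|
|by distance|
|a rain slow|
|       frog|
|quickly bus|
|     make a|
| knife bean|
|      sweet|
|    segment|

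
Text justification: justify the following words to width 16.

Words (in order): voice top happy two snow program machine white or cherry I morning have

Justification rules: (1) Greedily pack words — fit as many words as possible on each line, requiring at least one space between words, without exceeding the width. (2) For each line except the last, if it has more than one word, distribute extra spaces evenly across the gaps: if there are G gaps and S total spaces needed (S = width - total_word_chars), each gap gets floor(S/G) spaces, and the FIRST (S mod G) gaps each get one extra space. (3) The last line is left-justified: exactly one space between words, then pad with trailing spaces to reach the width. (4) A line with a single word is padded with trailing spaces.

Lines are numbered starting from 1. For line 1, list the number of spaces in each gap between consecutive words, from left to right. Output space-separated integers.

Answer: 2 1

Derivation:
Line 1: ['voice', 'top', 'happy'] (min_width=15, slack=1)
Line 2: ['two', 'snow', 'program'] (min_width=16, slack=0)
Line 3: ['machine', 'white', 'or'] (min_width=16, slack=0)
Line 4: ['cherry', 'I', 'morning'] (min_width=16, slack=0)
Line 5: ['have'] (min_width=4, slack=12)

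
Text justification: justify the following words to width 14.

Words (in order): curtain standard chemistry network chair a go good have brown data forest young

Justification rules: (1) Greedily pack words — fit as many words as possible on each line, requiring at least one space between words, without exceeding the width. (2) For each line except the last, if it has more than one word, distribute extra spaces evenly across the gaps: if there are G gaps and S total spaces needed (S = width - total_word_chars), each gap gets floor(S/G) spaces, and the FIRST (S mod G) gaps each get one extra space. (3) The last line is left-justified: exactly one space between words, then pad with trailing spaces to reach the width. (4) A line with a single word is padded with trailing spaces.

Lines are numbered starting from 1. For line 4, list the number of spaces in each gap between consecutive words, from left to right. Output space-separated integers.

Answer: 2

Derivation:
Line 1: ['curtain'] (min_width=7, slack=7)
Line 2: ['standard'] (min_width=8, slack=6)
Line 3: ['chemistry'] (min_width=9, slack=5)
Line 4: ['network', 'chair'] (min_width=13, slack=1)
Line 5: ['a', 'go', 'good', 'have'] (min_width=14, slack=0)
Line 6: ['brown', 'data'] (min_width=10, slack=4)
Line 7: ['forest', 'young'] (min_width=12, slack=2)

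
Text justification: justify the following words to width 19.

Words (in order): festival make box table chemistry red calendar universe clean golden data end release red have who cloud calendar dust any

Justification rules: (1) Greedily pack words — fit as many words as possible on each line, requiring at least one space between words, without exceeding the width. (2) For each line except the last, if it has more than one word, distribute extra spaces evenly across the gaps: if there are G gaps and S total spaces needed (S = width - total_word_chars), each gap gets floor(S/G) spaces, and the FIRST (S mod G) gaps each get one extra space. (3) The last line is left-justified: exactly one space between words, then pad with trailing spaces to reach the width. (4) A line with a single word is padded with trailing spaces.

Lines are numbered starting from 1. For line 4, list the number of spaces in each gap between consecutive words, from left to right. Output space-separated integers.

Line 1: ['festival', 'make', 'box'] (min_width=17, slack=2)
Line 2: ['table', 'chemistry', 'red'] (min_width=19, slack=0)
Line 3: ['calendar', 'universe'] (min_width=17, slack=2)
Line 4: ['clean', 'golden', 'data'] (min_width=17, slack=2)
Line 5: ['end', 'release', 'red'] (min_width=15, slack=4)
Line 6: ['have', 'who', 'cloud'] (min_width=14, slack=5)
Line 7: ['calendar', 'dust', 'any'] (min_width=17, slack=2)

Answer: 2 2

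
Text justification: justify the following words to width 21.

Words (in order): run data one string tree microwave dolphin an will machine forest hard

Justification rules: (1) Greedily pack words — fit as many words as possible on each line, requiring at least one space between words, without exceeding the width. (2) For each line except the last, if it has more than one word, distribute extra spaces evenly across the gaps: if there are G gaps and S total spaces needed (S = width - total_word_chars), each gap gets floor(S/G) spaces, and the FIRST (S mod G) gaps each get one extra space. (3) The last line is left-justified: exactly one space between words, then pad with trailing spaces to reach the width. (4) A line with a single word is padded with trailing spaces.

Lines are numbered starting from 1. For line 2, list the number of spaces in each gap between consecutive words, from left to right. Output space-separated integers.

Answer: 8

Derivation:
Line 1: ['run', 'data', 'one', 'string'] (min_width=19, slack=2)
Line 2: ['tree', 'microwave'] (min_width=14, slack=7)
Line 3: ['dolphin', 'an', 'will'] (min_width=15, slack=6)
Line 4: ['machine', 'forest', 'hard'] (min_width=19, slack=2)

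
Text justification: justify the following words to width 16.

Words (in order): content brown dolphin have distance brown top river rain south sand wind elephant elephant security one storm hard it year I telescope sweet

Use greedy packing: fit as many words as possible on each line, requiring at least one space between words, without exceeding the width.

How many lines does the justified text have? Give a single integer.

Line 1: ['content', 'brown'] (min_width=13, slack=3)
Line 2: ['dolphin', 'have'] (min_width=12, slack=4)
Line 3: ['distance', 'brown'] (min_width=14, slack=2)
Line 4: ['top', 'river', 'rain'] (min_width=14, slack=2)
Line 5: ['south', 'sand', 'wind'] (min_width=15, slack=1)
Line 6: ['elephant'] (min_width=8, slack=8)
Line 7: ['elephant'] (min_width=8, slack=8)
Line 8: ['security', 'one'] (min_width=12, slack=4)
Line 9: ['storm', 'hard', 'it'] (min_width=13, slack=3)
Line 10: ['year', 'I', 'telescope'] (min_width=16, slack=0)
Line 11: ['sweet'] (min_width=5, slack=11)
Total lines: 11

Answer: 11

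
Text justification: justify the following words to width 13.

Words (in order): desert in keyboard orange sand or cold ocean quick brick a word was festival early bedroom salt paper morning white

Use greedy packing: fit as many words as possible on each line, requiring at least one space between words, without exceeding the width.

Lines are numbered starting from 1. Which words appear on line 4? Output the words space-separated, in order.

Answer: or cold ocean

Derivation:
Line 1: ['desert', 'in'] (min_width=9, slack=4)
Line 2: ['keyboard'] (min_width=8, slack=5)
Line 3: ['orange', 'sand'] (min_width=11, slack=2)
Line 4: ['or', 'cold', 'ocean'] (min_width=13, slack=0)
Line 5: ['quick', 'brick', 'a'] (min_width=13, slack=0)
Line 6: ['word', 'was'] (min_width=8, slack=5)
Line 7: ['festival'] (min_width=8, slack=5)
Line 8: ['early', 'bedroom'] (min_width=13, slack=0)
Line 9: ['salt', 'paper'] (min_width=10, slack=3)
Line 10: ['morning', 'white'] (min_width=13, slack=0)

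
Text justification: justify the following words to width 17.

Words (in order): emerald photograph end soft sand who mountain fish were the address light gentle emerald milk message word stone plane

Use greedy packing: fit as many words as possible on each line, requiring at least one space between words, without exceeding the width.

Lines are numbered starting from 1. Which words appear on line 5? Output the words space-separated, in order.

Answer: were the address

Derivation:
Line 1: ['emerald'] (min_width=7, slack=10)
Line 2: ['photograph', 'end'] (min_width=14, slack=3)
Line 3: ['soft', 'sand', 'who'] (min_width=13, slack=4)
Line 4: ['mountain', 'fish'] (min_width=13, slack=4)
Line 5: ['were', 'the', 'address'] (min_width=16, slack=1)
Line 6: ['light', 'gentle'] (min_width=12, slack=5)
Line 7: ['emerald', 'milk'] (min_width=12, slack=5)
Line 8: ['message', 'word'] (min_width=12, slack=5)
Line 9: ['stone', 'plane'] (min_width=11, slack=6)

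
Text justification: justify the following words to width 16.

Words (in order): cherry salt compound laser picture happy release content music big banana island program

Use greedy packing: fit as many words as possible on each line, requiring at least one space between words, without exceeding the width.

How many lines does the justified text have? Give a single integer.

Answer: 6

Derivation:
Line 1: ['cherry', 'salt'] (min_width=11, slack=5)
Line 2: ['compound', 'laser'] (min_width=14, slack=2)
Line 3: ['picture', 'happy'] (min_width=13, slack=3)
Line 4: ['release', 'content'] (min_width=15, slack=1)
Line 5: ['music', 'big', 'banana'] (min_width=16, slack=0)
Line 6: ['island', 'program'] (min_width=14, slack=2)
Total lines: 6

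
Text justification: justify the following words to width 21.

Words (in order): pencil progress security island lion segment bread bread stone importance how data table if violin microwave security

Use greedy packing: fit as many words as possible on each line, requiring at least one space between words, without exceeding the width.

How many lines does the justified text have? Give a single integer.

Answer: 6

Derivation:
Line 1: ['pencil', 'progress'] (min_width=15, slack=6)
Line 2: ['security', 'island', 'lion'] (min_width=20, slack=1)
Line 3: ['segment', 'bread', 'bread'] (min_width=19, slack=2)
Line 4: ['stone', 'importance', 'how'] (min_width=20, slack=1)
Line 5: ['data', 'table', 'if', 'violin'] (min_width=20, slack=1)
Line 6: ['microwave', 'security'] (min_width=18, slack=3)
Total lines: 6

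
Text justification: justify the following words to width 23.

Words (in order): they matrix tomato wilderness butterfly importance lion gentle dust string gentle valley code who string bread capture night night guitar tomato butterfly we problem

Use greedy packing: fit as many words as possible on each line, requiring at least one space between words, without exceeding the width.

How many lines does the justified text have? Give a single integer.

Answer: 8

Derivation:
Line 1: ['they', 'matrix', 'tomato'] (min_width=18, slack=5)
Line 2: ['wilderness', 'butterfly'] (min_width=20, slack=3)
Line 3: ['importance', 'lion', 'gentle'] (min_width=22, slack=1)
Line 4: ['dust', 'string', 'gentle'] (min_width=18, slack=5)
Line 5: ['valley', 'code', 'who', 'string'] (min_width=22, slack=1)
Line 6: ['bread', 'capture', 'night'] (min_width=19, slack=4)
Line 7: ['night', 'guitar', 'tomato'] (min_width=19, slack=4)
Line 8: ['butterfly', 'we', 'problem'] (min_width=20, slack=3)
Total lines: 8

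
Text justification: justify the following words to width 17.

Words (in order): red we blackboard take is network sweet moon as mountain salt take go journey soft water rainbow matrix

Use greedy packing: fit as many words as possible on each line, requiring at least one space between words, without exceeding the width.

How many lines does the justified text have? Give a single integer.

Line 1: ['red', 'we', 'blackboard'] (min_width=17, slack=0)
Line 2: ['take', 'is', 'network'] (min_width=15, slack=2)
Line 3: ['sweet', 'moon', 'as'] (min_width=13, slack=4)
Line 4: ['mountain', 'salt'] (min_width=13, slack=4)
Line 5: ['take', 'go', 'journey'] (min_width=15, slack=2)
Line 6: ['soft', 'water'] (min_width=10, slack=7)
Line 7: ['rainbow', 'matrix'] (min_width=14, slack=3)
Total lines: 7

Answer: 7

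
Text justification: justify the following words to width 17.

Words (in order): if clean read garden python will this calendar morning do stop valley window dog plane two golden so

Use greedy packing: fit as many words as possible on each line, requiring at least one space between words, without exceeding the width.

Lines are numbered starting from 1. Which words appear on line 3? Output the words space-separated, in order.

Answer: will this

Derivation:
Line 1: ['if', 'clean', 'read'] (min_width=13, slack=4)
Line 2: ['garden', 'python'] (min_width=13, slack=4)
Line 3: ['will', 'this'] (min_width=9, slack=8)
Line 4: ['calendar', 'morning'] (min_width=16, slack=1)
Line 5: ['do', 'stop', 'valley'] (min_width=14, slack=3)
Line 6: ['window', 'dog', 'plane'] (min_width=16, slack=1)
Line 7: ['two', 'golden', 'so'] (min_width=13, slack=4)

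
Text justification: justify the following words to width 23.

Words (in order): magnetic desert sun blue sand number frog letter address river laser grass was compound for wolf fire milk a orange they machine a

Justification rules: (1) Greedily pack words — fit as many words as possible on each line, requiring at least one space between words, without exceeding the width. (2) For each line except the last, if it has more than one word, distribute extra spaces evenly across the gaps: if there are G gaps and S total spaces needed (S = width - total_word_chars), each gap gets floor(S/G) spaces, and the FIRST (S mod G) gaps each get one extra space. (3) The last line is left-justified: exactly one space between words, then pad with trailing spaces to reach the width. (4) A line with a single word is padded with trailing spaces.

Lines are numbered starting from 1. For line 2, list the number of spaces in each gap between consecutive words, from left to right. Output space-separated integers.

Answer: 2 2 1

Derivation:
Line 1: ['magnetic', 'desert', 'sun'] (min_width=19, slack=4)
Line 2: ['blue', 'sand', 'number', 'frog'] (min_width=21, slack=2)
Line 3: ['letter', 'address', 'river'] (min_width=20, slack=3)
Line 4: ['laser', 'grass', 'was'] (min_width=15, slack=8)
Line 5: ['compound', 'for', 'wolf', 'fire'] (min_width=22, slack=1)
Line 6: ['milk', 'a', 'orange', 'they'] (min_width=18, slack=5)
Line 7: ['machine', 'a'] (min_width=9, slack=14)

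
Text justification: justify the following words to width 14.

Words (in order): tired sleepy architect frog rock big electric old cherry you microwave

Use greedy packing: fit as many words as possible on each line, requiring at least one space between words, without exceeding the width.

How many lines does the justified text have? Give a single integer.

Line 1: ['tired', 'sleepy'] (min_width=12, slack=2)
Line 2: ['architect', 'frog'] (min_width=14, slack=0)
Line 3: ['rock', 'big'] (min_width=8, slack=6)
Line 4: ['electric', 'old'] (min_width=12, slack=2)
Line 5: ['cherry', 'you'] (min_width=10, slack=4)
Line 6: ['microwave'] (min_width=9, slack=5)
Total lines: 6

Answer: 6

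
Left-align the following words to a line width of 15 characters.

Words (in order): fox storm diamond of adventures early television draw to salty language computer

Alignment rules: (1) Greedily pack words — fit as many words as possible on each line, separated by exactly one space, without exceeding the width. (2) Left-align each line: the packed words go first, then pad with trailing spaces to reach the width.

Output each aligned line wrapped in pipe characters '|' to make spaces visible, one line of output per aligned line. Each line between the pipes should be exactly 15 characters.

Answer: |fox storm      |
|diamond of     |
|adventures     |
|early          |
|television draw|
|to salty       |
|language       |
|computer       |

Derivation:
Line 1: ['fox', 'storm'] (min_width=9, slack=6)
Line 2: ['diamond', 'of'] (min_width=10, slack=5)
Line 3: ['adventures'] (min_width=10, slack=5)
Line 4: ['early'] (min_width=5, slack=10)
Line 5: ['television', 'draw'] (min_width=15, slack=0)
Line 6: ['to', 'salty'] (min_width=8, slack=7)
Line 7: ['language'] (min_width=8, slack=7)
Line 8: ['computer'] (min_width=8, slack=7)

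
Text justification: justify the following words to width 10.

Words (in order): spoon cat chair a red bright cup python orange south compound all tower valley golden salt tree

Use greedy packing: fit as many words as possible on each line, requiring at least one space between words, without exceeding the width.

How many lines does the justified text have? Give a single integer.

Answer: 11

Derivation:
Line 1: ['spoon', 'cat'] (min_width=9, slack=1)
Line 2: ['chair', 'a'] (min_width=7, slack=3)
Line 3: ['red', 'bright'] (min_width=10, slack=0)
Line 4: ['cup', 'python'] (min_width=10, slack=0)
Line 5: ['orange'] (min_width=6, slack=4)
Line 6: ['south'] (min_width=5, slack=5)
Line 7: ['compound'] (min_width=8, slack=2)
Line 8: ['all', 'tower'] (min_width=9, slack=1)
Line 9: ['valley'] (min_width=6, slack=4)
Line 10: ['golden'] (min_width=6, slack=4)
Line 11: ['salt', 'tree'] (min_width=9, slack=1)
Total lines: 11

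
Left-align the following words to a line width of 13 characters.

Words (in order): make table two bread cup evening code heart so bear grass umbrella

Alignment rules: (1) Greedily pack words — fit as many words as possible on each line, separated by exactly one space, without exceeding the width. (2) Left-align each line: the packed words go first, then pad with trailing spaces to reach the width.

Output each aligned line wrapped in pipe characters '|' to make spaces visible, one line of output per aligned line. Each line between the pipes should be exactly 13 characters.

Line 1: ['make', 'table'] (min_width=10, slack=3)
Line 2: ['two', 'bread', 'cup'] (min_width=13, slack=0)
Line 3: ['evening', 'code'] (min_width=12, slack=1)
Line 4: ['heart', 'so', 'bear'] (min_width=13, slack=0)
Line 5: ['grass'] (min_width=5, slack=8)
Line 6: ['umbrella'] (min_width=8, slack=5)

Answer: |make table   |
|two bread cup|
|evening code |
|heart so bear|
|grass        |
|umbrella     |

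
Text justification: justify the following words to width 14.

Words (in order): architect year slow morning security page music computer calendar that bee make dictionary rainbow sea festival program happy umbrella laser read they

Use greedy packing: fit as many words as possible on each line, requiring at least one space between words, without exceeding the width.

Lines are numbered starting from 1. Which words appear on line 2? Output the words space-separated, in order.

Answer: slow morning

Derivation:
Line 1: ['architect', 'year'] (min_width=14, slack=0)
Line 2: ['slow', 'morning'] (min_width=12, slack=2)
Line 3: ['security', 'page'] (min_width=13, slack=1)
Line 4: ['music', 'computer'] (min_width=14, slack=0)
Line 5: ['calendar', 'that'] (min_width=13, slack=1)
Line 6: ['bee', 'make'] (min_width=8, slack=6)
Line 7: ['dictionary'] (min_width=10, slack=4)
Line 8: ['rainbow', 'sea'] (min_width=11, slack=3)
Line 9: ['festival'] (min_width=8, slack=6)
Line 10: ['program', 'happy'] (min_width=13, slack=1)
Line 11: ['umbrella', 'laser'] (min_width=14, slack=0)
Line 12: ['read', 'they'] (min_width=9, slack=5)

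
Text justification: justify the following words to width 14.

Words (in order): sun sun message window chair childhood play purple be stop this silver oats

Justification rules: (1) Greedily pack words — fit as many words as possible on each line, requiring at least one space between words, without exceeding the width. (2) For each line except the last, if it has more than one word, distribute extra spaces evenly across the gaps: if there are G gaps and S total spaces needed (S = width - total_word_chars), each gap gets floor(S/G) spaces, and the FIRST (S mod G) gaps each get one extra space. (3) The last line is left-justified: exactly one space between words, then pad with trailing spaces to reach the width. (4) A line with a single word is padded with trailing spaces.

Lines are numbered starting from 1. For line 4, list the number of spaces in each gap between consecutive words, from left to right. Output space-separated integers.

Line 1: ['sun', 'sun'] (min_width=7, slack=7)
Line 2: ['message', 'window'] (min_width=14, slack=0)
Line 3: ['chair'] (min_width=5, slack=9)
Line 4: ['childhood', 'play'] (min_width=14, slack=0)
Line 5: ['purple', 'be', 'stop'] (min_width=14, slack=0)
Line 6: ['this', 'silver'] (min_width=11, slack=3)
Line 7: ['oats'] (min_width=4, slack=10)

Answer: 1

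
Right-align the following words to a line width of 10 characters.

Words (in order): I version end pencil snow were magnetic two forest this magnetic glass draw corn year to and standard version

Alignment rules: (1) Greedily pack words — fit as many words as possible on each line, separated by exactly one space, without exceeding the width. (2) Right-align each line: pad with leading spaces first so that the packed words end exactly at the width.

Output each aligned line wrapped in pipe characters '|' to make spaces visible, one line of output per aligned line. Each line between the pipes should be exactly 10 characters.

Answer: | I version|
|end pencil|
| snow were|
|  magnetic|
|two forest|
|      this|
|  magnetic|
|glass draw|
| corn year|
|    to and|
|  standard|
|   version|

Derivation:
Line 1: ['I', 'version'] (min_width=9, slack=1)
Line 2: ['end', 'pencil'] (min_width=10, slack=0)
Line 3: ['snow', 'were'] (min_width=9, slack=1)
Line 4: ['magnetic'] (min_width=8, slack=2)
Line 5: ['two', 'forest'] (min_width=10, slack=0)
Line 6: ['this'] (min_width=4, slack=6)
Line 7: ['magnetic'] (min_width=8, slack=2)
Line 8: ['glass', 'draw'] (min_width=10, slack=0)
Line 9: ['corn', 'year'] (min_width=9, slack=1)
Line 10: ['to', 'and'] (min_width=6, slack=4)
Line 11: ['standard'] (min_width=8, slack=2)
Line 12: ['version'] (min_width=7, slack=3)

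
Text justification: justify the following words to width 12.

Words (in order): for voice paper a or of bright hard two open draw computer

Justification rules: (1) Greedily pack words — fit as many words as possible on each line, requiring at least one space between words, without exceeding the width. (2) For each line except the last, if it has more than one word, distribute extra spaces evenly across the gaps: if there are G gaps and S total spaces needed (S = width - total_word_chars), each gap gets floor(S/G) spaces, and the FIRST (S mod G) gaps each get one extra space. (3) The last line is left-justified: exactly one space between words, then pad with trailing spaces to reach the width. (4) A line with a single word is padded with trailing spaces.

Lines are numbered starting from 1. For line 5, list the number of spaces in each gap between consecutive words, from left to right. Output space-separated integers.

Line 1: ['for', 'voice'] (min_width=9, slack=3)
Line 2: ['paper', 'a', 'or'] (min_width=10, slack=2)
Line 3: ['of', 'bright'] (min_width=9, slack=3)
Line 4: ['hard', 'two'] (min_width=8, slack=4)
Line 5: ['open', 'draw'] (min_width=9, slack=3)
Line 6: ['computer'] (min_width=8, slack=4)

Answer: 4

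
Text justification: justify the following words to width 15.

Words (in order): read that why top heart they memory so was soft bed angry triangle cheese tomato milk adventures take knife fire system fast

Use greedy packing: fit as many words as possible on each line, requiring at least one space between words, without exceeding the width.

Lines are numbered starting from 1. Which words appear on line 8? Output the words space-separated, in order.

Answer: knife fire

Derivation:
Line 1: ['read', 'that', 'why'] (min_width=13, slack=2)
Line 2: ['top', 'heart', 'they'] (min_width=14, slack=1)
Line 3: ['memory', 'so', 'was'] (min_width=13, slack=2)
Line 4: ['soft', 'bed', 'angry'] (min_width=14, slack=1)
Line 5: ['triangle', 'cheese'] (min_width=15, slack=0)
Line 6: ['tomato', 'milk'] (min_width=11, slack=4)
Line 7: ['adventures', 'take'] (min_width=15, slack=0)
Line 8: ['knife', 'fire'] (min_width=10, slack=5)
Line 9: ['system', 'fast'] (min_width=11, slack=4)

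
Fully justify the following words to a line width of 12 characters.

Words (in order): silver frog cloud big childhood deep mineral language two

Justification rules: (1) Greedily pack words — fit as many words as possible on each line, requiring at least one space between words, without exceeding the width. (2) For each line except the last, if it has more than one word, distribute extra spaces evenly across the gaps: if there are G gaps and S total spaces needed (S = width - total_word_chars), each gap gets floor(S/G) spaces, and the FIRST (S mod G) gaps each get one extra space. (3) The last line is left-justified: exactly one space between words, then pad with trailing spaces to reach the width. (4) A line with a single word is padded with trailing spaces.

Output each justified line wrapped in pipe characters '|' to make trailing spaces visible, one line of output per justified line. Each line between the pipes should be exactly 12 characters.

Answer: |silver  frog|
|cloud    big|
|childhood   |
|deep mineral|
|language two|

Derivation:
Line 1: ['silver', 'frog'] (min_width=11, slack=1)
Line 2: ['cloud', 'big'] (min_width=9, slack=3)
Line 3: ['childhood'] (min_width=9, slack=3)
Line 4: ['deep', 'mineral'] (min_width=12, slack=0)
Line 5: ['language', 'two'] (min_width=12, slack=0)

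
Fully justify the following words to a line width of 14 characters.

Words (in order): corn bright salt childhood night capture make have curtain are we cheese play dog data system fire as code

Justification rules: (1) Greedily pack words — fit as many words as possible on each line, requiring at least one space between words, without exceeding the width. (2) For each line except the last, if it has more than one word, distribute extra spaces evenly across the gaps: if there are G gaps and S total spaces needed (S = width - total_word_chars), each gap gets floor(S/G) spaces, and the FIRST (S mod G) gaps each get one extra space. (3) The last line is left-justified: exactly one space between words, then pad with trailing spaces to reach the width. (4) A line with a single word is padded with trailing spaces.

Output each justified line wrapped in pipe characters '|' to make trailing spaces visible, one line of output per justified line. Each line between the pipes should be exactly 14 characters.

Line 1: ['corn', 'bright'] (min_width=11, slack=3)
Line 2: ['salt', 'childhood'] (min_width=14, slack=0)
Line 3: ['night', 'capture'] (min_width=13, slack=1)
Line 4: ['make', 'have'] (min_width=9, slack=5)
Line 5: ['curtain', 'are', 'we'] (min_width=14, slack=0)
Line 6: ['cheese', 'play'] (min_width=11, slack=3)
Line 7: ['dog', 'data'] (min_width=8, slack=6)
Line 8: ['system', 'fire', 'as'] (min_width=14, slack=0)
Line 9: ['code'] (min_width=4, slack=10)

Answer: |corn    bright|
|salt childhood|
|night  capture|
|make      have|
|curtain are we|
|cheese    play|
|dog       data|
|system fire as|
|code          |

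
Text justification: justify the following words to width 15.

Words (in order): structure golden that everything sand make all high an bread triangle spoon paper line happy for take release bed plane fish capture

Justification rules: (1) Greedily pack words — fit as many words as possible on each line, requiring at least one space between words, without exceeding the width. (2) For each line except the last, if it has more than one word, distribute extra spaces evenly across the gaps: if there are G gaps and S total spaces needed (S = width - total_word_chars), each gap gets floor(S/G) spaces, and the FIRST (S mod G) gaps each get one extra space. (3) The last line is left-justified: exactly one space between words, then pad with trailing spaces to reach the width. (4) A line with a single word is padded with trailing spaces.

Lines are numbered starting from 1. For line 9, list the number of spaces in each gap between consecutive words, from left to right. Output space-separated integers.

Answer: 5

Derivation:
Line 1: ['structure'] (min_width=9, slack=6)
Line 2: ['golden', 'that'] (min_width=11, slack=4)
Line 3: ['everything', 'sand'] (min_width=15, slack=0)
Line 4: ['make', 'all', 'high'] (min_width=13, slack=2)
Line 5: ['an', 'bread'] (min_width=8, slack=7)
Line 6: ['triangle', 'spoon'] (min_width=14, slack=1)
Line 7: ['paper', 'line'] (min_width=10, slack=5)
Line 8: ['happy', 'for', 'take'] (min_width=14, slack=1)
Line 9: ['release', 'bed'] (min_width=11, slack=4)
Line 10: ['plane', 'fish'] (min_width=10, slack=5)
Line 11: ['capture'] (min_width=7, slack=8)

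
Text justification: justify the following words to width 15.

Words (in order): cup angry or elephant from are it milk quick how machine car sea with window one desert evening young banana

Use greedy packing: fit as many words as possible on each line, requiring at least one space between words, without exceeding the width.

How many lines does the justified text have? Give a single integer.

Answer: 8

Derivation:
Line 1: ['cup', 'angry', 'or'] (min_width=12, slack=3)
Line 2: ['elephant', 'from'] (min_width=13, slack=2)
Line 3: ['are', 'it', 'milk'] (min_width=11, slack=4)
Line 4: ['quick', 'how'] (min_width=9, slack=6)
Line 5: ['machine', 'car', 'sea'] (min_width=15, slack=0)
Line 6: ['with', 'window', 'one'] (min_width=15, slack=0)
Line 7: ['desert', 'evening'] (min_width=14, slack=1)
Line 8: ['young', 'banana'] (min_width=12, slack=3)
Total lines: 8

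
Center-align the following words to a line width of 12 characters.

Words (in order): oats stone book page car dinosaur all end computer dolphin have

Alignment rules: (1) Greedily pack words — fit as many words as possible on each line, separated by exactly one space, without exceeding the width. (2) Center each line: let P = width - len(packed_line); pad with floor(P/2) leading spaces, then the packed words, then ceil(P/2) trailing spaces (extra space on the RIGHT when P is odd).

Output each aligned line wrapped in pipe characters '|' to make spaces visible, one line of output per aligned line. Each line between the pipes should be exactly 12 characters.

Line 1: ['oats', 'stone'] (min_width=10, slack=2)
Line 2: ['book', 'page'] (min_width=9, slack=3)
Line 3: ['car', 'dinosaur'] (min_width=12, slack=0)
Line 4: ['all', 'end'] (min_width=7, slack=5)
Line 5: ['computer'] (min_width=8, slack=4)
Line 6: ['dolphin', 'have'] (min_width=12, slack=0)

Answer: | oats stone |
| book page  |
|car dinosaur|
|  all end   |
|  computer  |
|dolphin have|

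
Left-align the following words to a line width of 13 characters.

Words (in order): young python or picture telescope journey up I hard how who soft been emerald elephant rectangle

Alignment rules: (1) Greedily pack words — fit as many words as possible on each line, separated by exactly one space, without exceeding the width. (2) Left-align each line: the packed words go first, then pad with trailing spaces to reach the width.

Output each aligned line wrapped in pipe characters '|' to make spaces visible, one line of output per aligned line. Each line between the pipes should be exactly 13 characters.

Line 1: ['young', 'python'] (min_width=12, slack=1)
Line 2: ['or', 'picture'] (min_width=10, slack=3)
Line 3: ['telescope'] (min_width=9, slack=4)
Line 4: ['journey', 'up', 'I'] (min_width=12, slack=1)
Line 5: ['hard', 'how', 'who'] (min_width=12, slack=1)
Line 6: ['soft', 'been'] (min_width=9, slack=4)
Line 7: ['emerald'] (min_width=7, slack=6)
Line 8: ['elephant'] (min_width=8, slack=5)
Line 9: ['rectangle'] (min_width=9, slack=4)

Answer: |young python |
|or picture   |
|telescope    |
|journey up I |
|hard how who |
|soft been    |
|emerald      |
|elephant     |
|rectangle    |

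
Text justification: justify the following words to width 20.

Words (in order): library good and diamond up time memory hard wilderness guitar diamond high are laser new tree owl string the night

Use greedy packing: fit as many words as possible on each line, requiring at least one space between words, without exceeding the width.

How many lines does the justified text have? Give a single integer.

Line 1: ['library', 'good', 'and'] (min_width=16, slack=4)
Line 2: ['diamond', 'up', 'time'] (min_width=15, slack=5)
Line 3: ['memory', 'hard'] (min_width=11, slack=9)
Line 4: ['wilderness', 'guitar'] (min_width=17, slack=3)
Line 5: ['diamond', 'high', 'are'] (min_width=16, slack=4)
Line 6: ['laser', 'new', 'tree', 'owl'] (min_width=18, slack=2)
Line 7: ['string', 'the', 'night'] (min_width=16, slack=4)
Total lines: 7

Answer: 7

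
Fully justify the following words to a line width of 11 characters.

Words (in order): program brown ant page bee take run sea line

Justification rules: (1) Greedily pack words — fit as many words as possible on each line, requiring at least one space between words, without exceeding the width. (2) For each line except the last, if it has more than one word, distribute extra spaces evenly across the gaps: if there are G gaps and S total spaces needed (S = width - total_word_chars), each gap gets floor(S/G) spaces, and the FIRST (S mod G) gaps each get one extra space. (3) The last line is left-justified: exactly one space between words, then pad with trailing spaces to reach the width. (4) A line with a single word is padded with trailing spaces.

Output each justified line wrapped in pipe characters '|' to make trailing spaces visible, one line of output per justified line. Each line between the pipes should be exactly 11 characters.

Answer: |program    |
|brown   ant|
|page    bee|
|take    run|
|sea line   |

Derivation:
Line 1: ['program'] (min_width=7, slack=4)
Line 2: ['brown', 'ant'] (min_width=9, slack=2)
Line 3: ['page', 'bee'] (min_width=8, slack=3)
Line 4: ['take', 'run'] (min_width=8, slack=3)
Line 5: ['sea', 'line'] (min_width=8, slack=3)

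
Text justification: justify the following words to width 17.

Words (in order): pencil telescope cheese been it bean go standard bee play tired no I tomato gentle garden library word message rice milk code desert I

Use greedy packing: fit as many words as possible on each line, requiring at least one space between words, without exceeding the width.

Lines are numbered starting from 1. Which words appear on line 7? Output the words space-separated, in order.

Answer: word message rice

Derivation:
Line 1: ['pencil', 'telescope'] (min_width=16, slack=1)
Line 2: ['cheese', 'been', 'it'] (min_width=14, slack=3)
Line 3: ['bean', 'go', 'standard'] (min_width=16, slack=1)
Line 4: ['bee', 'play', 'tired', 'no'] (min_width=17, slack=0)
Line 5: ['I', 'tomato', 'gentle'] (min_width=15, slack=2)
Line 6: ['garden', 'library'] (min_width=14, slack=3)
Line 7: ['word', 'message', 'rice'] (min_width=17, slack=0)
Line 8: ['milk', 'code', 'desert'] (min_width=16, slack=1)
Line 9: ['I'] (min_width=1, slack=16)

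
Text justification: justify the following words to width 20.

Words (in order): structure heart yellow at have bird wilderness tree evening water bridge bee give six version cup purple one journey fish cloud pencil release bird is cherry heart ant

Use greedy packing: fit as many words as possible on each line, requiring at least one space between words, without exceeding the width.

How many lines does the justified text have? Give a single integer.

Line 1: ['structure', 'heart'] (min_width=15, slack=5)
Line 2: ['yellow', 'at', 'have', 'bird'] (min_width=19, slack=1)
Line 3: ['wilderness', 'tree'] (min_width=15, slack=5)
Line 4: ['evening', 'water', 'bridge'] (min_width=20, slack=0)
Line 5: ['bee', 'give', 'six', 'version'] (min_width=20, slack=0)
Line 6: ['cup', 'purple', 'one'] (min_width=14, slack=6)
Line 7: ['journey', 'fish', 'cloud'] (min_width=18, slack=2)
Line 8: ['pencil', 'release', 'bird'] (min_width=19, slack=1)
Line 9: ['is', 'cherry', 'heart', 'ant'] (min_width=19, slack=1)
Total lines: 9

Answer: 9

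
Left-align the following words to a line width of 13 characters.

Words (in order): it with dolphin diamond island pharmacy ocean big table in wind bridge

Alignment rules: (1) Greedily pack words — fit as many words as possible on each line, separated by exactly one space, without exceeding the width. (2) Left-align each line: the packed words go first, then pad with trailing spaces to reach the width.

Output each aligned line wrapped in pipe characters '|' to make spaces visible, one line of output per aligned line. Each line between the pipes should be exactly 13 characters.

Line 1: ['it', 'with'] (min_width=7, slack=6)
Line 2: ['dolphin'] (min_width=7, slack=6)
Line 3: ['diamond'] (min_width=7, slack=6)
Line 4: ['island'] (min_width=6, slack=7)
Line 5: ['pharmacy'] (min_width=8, slack=5)
Line 6: ['ocean', 'big'] (min_width=9, slack=4)
Line 7: ['table', 'in', 'wind'] (min_width=13, slack=0)
Line 8: ['bridge'] (min_width=6, slack=7)

Answer: |it with      |
|dolphin      |
|diamond      |
|island       |
|pharmacy     |
|ocean big    |
|table in wind|
|bridge       |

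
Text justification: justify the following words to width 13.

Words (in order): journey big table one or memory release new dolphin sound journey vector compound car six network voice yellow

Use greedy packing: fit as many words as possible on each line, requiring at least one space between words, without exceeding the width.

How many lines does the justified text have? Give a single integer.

Answer: 10

Derivation:
Line 1: ['journey', 'big'] (min_width=11, slack=2)
Line 2: ['table', 'one', 'or'] (min_width=12, slack=1)
Line 3: ['memory'] (min_width=6, slack=7)
Line 4: ['release', 'new'] (min_width=11, slack=2)
Line 5: ['dolphin', 'sound'] (min_width=13, slack=0)
Line 6: ['journey'] (min_width=7, slack=6)
Line 7: ['vector'] (min_width=6, slack=7)
Line 8: ['compound', 'car'] (min_width=12, slack=1)
Line 9: ['six', 'network'] (min_width=11, slack=2)
Line 10: ['voice', 'yellow'] (min_width=12, slack=1)
Total lines: 10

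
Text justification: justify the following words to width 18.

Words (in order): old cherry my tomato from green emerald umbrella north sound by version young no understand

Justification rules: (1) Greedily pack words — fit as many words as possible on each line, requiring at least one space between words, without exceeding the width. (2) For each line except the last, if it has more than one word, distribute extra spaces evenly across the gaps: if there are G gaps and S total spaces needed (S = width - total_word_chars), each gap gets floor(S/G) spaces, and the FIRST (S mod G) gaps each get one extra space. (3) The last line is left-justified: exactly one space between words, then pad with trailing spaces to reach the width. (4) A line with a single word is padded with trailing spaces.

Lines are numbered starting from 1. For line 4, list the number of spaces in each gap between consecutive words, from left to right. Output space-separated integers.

Line 1: ['old', 'cherry', 'my'] (min_width=13, slack=5)
Line 2: ['tomato', 'from', 'green'] (min_width=17, slack=1)
Line 3: ['emerald', 'umbrella'] (min_width=16, slack=2)
Line 4: ['north', 'sound', 'by'] (min_width=14, slack=4)
Line 5: ['version', 'young', 'no'] (min_width=16, slack=2)
Line 6: ['understand'] (min_width=10, slack=8)

Answer: 3 3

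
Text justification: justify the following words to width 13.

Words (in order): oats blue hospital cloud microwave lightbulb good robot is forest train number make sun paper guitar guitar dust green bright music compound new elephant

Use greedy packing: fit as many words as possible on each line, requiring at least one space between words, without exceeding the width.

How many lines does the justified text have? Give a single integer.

Answer: 14

Derivation:
Line 1: ['oats', 'blue'] (min_width=9, slack=4)
Line 2: ['hospital'] (min_width=8, slack=5)
Line 3: ['cloud'] (min_width=5, slack=8)
Line 4: ['microwave'] (min_width=9, slack=4)
Line 5: ['lightbulb'] (min_width=9, slack=4)
Line 6: ['good', 'robot', 'is'] (min_width=13, slack=0)
Line 7: ['forest', 'train'] (min_width=12, slack=1)
Line 8: ['number', 'make'] (min_width=11, slack=2)
Line 9: ['sun', 'paper'] (min_width=9, slack=4)
Line 10: ['guitar', 'guitar'] (min_width=13, slack=0)
Line 11: ['dust', 'green'] (min_width=10, slack=3)
Line 12: ['bright', 'music'] (min_width=12, slack=1)
Line 13: ['compound', 'new'] (min_width=12, slack=1)
Line 14: ['elephant'] (min_width=8, slack=5)
Total lines: 14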